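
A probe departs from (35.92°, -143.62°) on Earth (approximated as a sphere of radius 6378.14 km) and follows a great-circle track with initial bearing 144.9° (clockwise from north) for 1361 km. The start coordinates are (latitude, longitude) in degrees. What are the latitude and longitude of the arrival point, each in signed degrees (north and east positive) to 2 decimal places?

Angular distance δ = d/R = 1361/6378.14 = 0.21339 rad; initial bearing θ = 2.5290 rad.
sin φ₂ = sin φ₁ cos δ + cos φ₁ sin δ cos θ = (0.5867)(0.9773) + (0.8098)(0.2118)(-0.8181) = 0.4330, so φ₂ = 25.66°.
Δλ = atan2(sin θ sin δ cos φ₁, cos δ − sin φ₁ sin φ₂) = atan2(0.0986, 0.7233) = 7.764°.
λ₂ = -143.620° + 7.764° = -135.86°.

25.66°, -135.86°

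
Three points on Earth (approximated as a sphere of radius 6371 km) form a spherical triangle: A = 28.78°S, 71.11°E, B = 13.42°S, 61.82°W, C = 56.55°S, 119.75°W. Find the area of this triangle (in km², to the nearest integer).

Side lengths (central angles): a = 1.0721, b = 1.6436, c = 2.0589 rad; semiperimeter s = 2.3873.
By l'Huilier's theorem, tan(E/4) = √[tan(s/2) tan((s−a)/2) tan((s−b)/2) tan((s−c)/2)], giving spherical excess E = 1.3642 rad.
Area = E·R² = 1.3642 × (6371)² ≈ 55373652 km².

55373652 km²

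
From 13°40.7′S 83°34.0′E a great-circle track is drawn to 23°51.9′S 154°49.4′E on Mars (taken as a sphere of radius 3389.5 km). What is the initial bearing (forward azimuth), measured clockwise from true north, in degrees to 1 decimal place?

110.5°

With φ₁ = -0.2387, φ₂ = -0.4165, Δλ = 1.2437 rad, the forward-azimuth formula gives
θ = atan2( sin Δλ cos φ₂ , cos φ₁ sin φ₂ − sin φ₁ cos φ₂ cos Δλ ) = atan2(0.8660, -0.3236) = 110.49°.
So the initial bearing is 110.5°.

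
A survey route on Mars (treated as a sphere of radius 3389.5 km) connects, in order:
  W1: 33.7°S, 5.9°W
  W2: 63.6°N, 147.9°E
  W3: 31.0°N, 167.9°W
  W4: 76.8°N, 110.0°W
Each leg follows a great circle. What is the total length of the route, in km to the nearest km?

14284 km

Leg W1→W2: central angle 2.5479 rad, distance 8636.2 km.
Leg W2→W3: central angle 0.7458 rad, distance 2527.8 km.
Leg W3→W4: central angle 0.9205 rad, distance 3119.9 km.
Total: 8636.2 + 2527.8 + 3119.9 ≈ 14284 km.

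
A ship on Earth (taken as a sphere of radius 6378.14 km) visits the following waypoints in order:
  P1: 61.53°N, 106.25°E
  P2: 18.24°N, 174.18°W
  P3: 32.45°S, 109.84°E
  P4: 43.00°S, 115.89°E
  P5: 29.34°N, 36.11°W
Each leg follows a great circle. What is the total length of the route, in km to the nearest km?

35948 km

Leg P1→P2: central angle 1.2056 rad, distance 7689.6 km.
Leg P2→P3: central angle 1.5446 rad, distance 9851.5 km.
Leg P3→P4: central angle 0.2020 rad, distance 1288.7 km.
Leg P4→P5: central angle 2.6839 rad, distance 17118.5 km.
Total: 7689.6 + 9851.5 + 1288.7 + 17118.5 ≈ 35948 km.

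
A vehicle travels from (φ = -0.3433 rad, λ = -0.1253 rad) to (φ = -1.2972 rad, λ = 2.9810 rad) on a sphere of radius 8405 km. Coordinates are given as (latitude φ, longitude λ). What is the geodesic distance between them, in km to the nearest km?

12615 km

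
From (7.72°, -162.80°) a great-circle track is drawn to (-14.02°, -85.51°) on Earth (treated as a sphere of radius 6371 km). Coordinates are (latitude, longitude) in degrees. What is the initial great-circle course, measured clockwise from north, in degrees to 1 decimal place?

105.9°

Δλ = 77.290° = 1.3490 rad.
y = sin Δλ · cos φ₂ = (0.9755)(0.9702) = 0.9464
x = cos φ₁ sin φ₂ − sin φ₁ cos φ₂ cos Δλ = (0.9909)(-0.2423) − (0.1343)(0.9702)(0.2200) = -0.2687
θ = atan2(y, x) = 105.85°, so the bearing is 105.9°.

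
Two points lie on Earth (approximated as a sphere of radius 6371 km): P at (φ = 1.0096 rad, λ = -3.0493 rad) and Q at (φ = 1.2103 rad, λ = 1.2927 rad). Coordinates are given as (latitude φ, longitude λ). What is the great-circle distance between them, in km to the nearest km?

4847 km

In radians: φ₁ = 1.0096, φ₂ = 1.2103, Δλ = -111.222° = -1.9412 rad.
cos c = sin φ₁ sin φ₂ + cos φ₁ cos φ₂ cos Δλ = (0.8466)(0.9357) + (0.5322)(0.3527)(-0.3620) = 0.72425,
so c = arccos(0.72425) = 0.76085 rad.
Distance = R·c = 6371 × 0.7609 ≈ 4847 km.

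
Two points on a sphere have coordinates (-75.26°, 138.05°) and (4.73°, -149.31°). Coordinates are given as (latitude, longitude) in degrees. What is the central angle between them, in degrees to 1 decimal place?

In radians: φ₁ = -1.3135, φ₂ = 0.0826, Δλ = 72.640° = 1.2678 rad.
cos c = sin φ₁ sin φ₂ + cos φ₁ cos φ₂ cos Δλ = (-0.9671)(0.0825) + (0.2544)(0.9966)(0.2984) = -0.00409,
so c = arccos(-0.00409) = 1.57489 rad.
So the angular separation is 90.2°.

90.2°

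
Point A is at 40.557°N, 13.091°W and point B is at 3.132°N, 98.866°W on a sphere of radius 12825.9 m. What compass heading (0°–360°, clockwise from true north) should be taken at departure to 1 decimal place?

269.6°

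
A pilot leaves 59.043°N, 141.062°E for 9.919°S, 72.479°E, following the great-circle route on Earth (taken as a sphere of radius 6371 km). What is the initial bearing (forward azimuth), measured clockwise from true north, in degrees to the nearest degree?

247°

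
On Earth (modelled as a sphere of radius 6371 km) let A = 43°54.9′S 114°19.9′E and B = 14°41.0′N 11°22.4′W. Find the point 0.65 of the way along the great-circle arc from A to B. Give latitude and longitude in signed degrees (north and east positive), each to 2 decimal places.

The central angle between A and B is δ = 2.1926 rad.
With f = 0.65, the slerp weights are sin((1−f)δ)/sin δ = 0.8541 and sin(fδ)/sin δ = 1.2172.
Weighted sum of the unit vectors: (0.8541)·(-0.2968,0.6564,-0.6936) + (1.2172)·(0.9483,-0.1908,0.2535) = (0.9009, 0.3284, -0.2839).
Converting back: φ = atan2(z, √(x²+y²)) = -16.49°, λ = atan2(y, x) = 20.03°.

-16.49°, 20.03°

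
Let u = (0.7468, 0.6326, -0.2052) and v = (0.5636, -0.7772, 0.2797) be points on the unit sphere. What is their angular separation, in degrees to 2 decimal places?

97.36°

u·v = -0.1282; |u| = 1.0000, |v| = 1.0000.
cos θ = (u·v)/(|u||v|) = -0.1282, so θ = 97.36°.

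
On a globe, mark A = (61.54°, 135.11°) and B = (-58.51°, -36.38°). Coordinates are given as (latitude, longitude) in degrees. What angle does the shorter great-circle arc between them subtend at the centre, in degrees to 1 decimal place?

With latitudes φ₁ = 61.540°, φ₂ = -58.510° and longitude difference Δλ = -171.490°:
Haversine: a = sin²(Δφ/2) + cos φ₁ cos φ₂ sin²(Δλ/2) = 0.7504 + (0.4765)(0.5223)(0.9945) = 0.99793.
Central angle c = 2·arcsin(√a) = 3.05058 rad.
So the angular separation is 174.8°.

174.8°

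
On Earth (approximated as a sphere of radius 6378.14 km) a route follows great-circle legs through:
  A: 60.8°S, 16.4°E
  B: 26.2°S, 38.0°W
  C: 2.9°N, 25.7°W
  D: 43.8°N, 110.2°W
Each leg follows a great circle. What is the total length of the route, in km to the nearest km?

18441 km

Leg A→B: central angle 0.8760 rad, distance 5587.4 km.
Leg B→C: central angle 0.5487 rad, distance 3499.7 km.
Leg C→D: central angle 1.4665 rad, distance 9353.5 km.
Total: 5587.4 + 3499.7 + 9353.5 ≈ 18441 km.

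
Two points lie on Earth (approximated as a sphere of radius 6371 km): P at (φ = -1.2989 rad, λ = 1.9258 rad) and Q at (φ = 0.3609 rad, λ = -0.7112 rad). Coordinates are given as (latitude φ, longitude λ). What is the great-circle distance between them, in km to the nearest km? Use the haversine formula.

13795 km

Let φ₁ = -1.2989 rad, φ₂ = 0.3609 rad, and Δλ = -2.6370 rad.
Haversine: a = sin²(Δφ/2) + cos φ₁ cos φ₂ sin²(Δλ/2) = 0.5444 + (0.2686)(0.9356)(0.9377) = 0.78004.
Central angle c = 2·arcsin(√a) = 2.16529 rad.
Distance = R·c = 6371 × 2.1653 ≈ 13795 km.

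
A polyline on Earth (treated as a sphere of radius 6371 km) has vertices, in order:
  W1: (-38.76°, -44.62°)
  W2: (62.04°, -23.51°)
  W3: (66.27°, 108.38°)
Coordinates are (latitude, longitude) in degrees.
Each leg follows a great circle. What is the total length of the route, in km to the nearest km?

16589 km

Leg W1→W2: central angle 1.7843 rad, distance 11368.0 km.
Leg W2→W3: central angle 0.8195 rad, distance 5220.8 km.
Total: 11368.0 + 5220.8 ≈ 16589 km.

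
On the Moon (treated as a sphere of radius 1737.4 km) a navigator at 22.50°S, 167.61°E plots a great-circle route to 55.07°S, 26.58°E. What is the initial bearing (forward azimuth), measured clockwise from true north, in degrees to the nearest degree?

201°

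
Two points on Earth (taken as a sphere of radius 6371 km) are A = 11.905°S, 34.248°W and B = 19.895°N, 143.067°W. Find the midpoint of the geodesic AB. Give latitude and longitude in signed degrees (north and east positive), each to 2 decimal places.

6.84°, -87.07°

Central angle δ = 1.9466 rad. Interpolating on the sphere with fraction f = 0.5:
P = [sin((1−f)δ)·A + sin(fδ)·B] / sin δ = 0.8888·A + 0.8888·B in Cartesian coordinates,
giving P = (0.0508, -0.9916, 0.1191), i.e. latitude 6.84°, longitude -87.07°.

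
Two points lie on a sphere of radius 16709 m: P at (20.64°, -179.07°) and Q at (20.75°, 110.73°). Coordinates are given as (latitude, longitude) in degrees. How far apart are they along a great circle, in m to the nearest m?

18980 m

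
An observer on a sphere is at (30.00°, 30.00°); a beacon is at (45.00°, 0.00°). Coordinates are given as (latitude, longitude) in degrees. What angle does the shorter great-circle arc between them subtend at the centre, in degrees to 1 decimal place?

27.9°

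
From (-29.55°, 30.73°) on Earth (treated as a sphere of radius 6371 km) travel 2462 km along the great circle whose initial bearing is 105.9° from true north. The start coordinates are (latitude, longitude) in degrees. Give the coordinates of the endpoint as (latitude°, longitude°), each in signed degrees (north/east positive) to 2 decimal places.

Angular distance δ = d/R = 2462/6371 = 0.38644 rad; initial bearing θ = 1.8483 rad.
sin φ₂ = sin φ₁ cos δ + cos φ₁ sin δ cos θ = (-0.4932)(0.9263) + (0.8699)(0.3769)(-0.2740) = -0.5466, so φ₂ = -33.14°.
Δλ = atan2(sin θ sin δ cos φ₁, cos δ − sin φ₁ sin φ₂) = atan2(0.3153, 0.6567) = 25.650°.
λ₂ = 30.730° + 25.650° = 56.38°.

-33.14°, 56.38°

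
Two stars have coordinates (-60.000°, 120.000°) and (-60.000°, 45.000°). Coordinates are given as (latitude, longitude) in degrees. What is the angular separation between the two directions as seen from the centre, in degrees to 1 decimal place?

35.4°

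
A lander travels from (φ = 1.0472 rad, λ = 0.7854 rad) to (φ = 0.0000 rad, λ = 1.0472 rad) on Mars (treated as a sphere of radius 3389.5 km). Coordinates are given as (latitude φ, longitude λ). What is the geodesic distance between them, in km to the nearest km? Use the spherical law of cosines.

With latitudes φ₁ = 60.000°, φ₂ = 0.000° and longitude difference Δλ = 15.000°:
cos c = sin φ₁ sin φ₂ + cos φ₁ cos φ₂ cos Δλ = (0.8660)(0.0000) + (0.5000)(1.0000)(0.9659) = 0.48296,
so c = arccos(0.48296) = 1.06676 rad.
Distance = R·c = 3389.5 × 1.0668 ≈ 3616 km.

3616 km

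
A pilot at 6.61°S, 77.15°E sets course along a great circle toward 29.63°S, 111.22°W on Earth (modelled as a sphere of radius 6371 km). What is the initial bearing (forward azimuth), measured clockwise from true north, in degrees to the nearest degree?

With φ₁ = -0.1154, φ₂ = -0.5171, Δλ = 2.9955 rad, the forward-azimuth formula gives
θ = atan2( sin Δλ cos φ₂ , cos φ₁ sin φ₂ − sin φ₁ cos φ₂ cos Δλ ) = atan2(0.1265, -0.5901) = 167.90°.
So the initial bearing is 168°.

168°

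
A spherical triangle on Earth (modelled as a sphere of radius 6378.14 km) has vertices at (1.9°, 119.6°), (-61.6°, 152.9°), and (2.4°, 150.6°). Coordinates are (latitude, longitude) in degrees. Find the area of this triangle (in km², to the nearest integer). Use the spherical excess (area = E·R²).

13994584 km²

Side lengths (central angles): a = 1.1174, b = 0.5407, c = 1.1938 rad; semiperimeter s = 1.4260.
By l'Huilier's theorem, tan(E/4) = √[tan(s/2) tan((s−a)/2) tan((s−b)/2) tan((s−c)/2)], giving spherical excess E = 0.3440 rad.
Area = E·R² = 0.3440 × (6378.14)² ≈ 13994584 km².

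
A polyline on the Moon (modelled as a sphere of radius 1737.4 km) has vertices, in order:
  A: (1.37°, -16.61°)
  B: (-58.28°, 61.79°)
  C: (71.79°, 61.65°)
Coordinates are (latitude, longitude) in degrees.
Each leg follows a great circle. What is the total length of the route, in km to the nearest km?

6525 km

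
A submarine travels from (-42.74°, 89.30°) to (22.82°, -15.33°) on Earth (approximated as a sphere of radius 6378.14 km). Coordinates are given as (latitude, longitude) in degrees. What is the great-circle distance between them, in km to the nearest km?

With latitudes φ₁ = -42.740°, φ₂ = 22.820° and longitude difference Δλ = -104.630°:
cos c = sin φ₁ sin φ₂ + cos φ₁ cos φ₂ cos Δλ = (-0.6787)(0.3878) + (0.7344)(0.9217)(-0.2526) = -0.43420,
so c = arccos(-0.43420) = 2.01994 rad.
Distance = R·c = 6378.14 × 2.0199 ≈ 12883 km.

12883 km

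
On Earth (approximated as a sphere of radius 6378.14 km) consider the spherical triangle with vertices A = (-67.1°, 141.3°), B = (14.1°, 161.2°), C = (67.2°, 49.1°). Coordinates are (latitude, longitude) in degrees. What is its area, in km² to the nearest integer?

Side lengths (central angles): a = 1.4875, b = 2.5963, c = 1.4400 rad; semiperimeter s = 2.7619.
By l'Huilier's theorem, tan(E/4) = √[tan(s/2) tan((s−a)/2) tan((s−b)/2) tan((s−c)/2)], giving spherical excess E = 1.8500 rad.
Area = E·R² = 1.8500 × (6378.14)² ≈ 75260213 km².

75260213 km²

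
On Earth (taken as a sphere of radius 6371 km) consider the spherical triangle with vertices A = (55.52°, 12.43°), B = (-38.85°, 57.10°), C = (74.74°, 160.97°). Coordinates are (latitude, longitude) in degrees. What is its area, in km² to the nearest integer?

Side lengths (central angles): a = 2.2841, b = 0.8391, c = 1.7758 rad; semiperimeter s = 2.4494.
By l'Huilier's theorem, tan(E/4) = √[tan(s/2) tan((s−a)/2) tan((s−b)/2) tan((s−c)/2)], giving spherical excess E = 1.1268 rad.
Area = E·R² = 1.1268 × (6371)² ≈ 45734502 km².

45734502 km²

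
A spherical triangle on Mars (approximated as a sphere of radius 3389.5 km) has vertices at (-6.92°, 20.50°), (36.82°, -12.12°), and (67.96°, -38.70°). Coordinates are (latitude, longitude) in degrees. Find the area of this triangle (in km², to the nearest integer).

1734685 km²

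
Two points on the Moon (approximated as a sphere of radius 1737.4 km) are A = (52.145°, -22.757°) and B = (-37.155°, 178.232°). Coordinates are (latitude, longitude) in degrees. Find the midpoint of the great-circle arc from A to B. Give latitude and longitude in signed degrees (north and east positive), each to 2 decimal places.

The central angle between A and B is δ = 2.7749 rad.
With f = 0.5, the slerp weights are sin((1−f)δ)/sin δ = 2.7424 and sin(fδ)/sin δ = 2.7424.
Weighted sum of the unit vectors: (2.7424)·(0.5659,-0.2374,0.7896) + (2.7424)·(-0.7966,0.0246,-0.6040) = (-0.6328, -0.5836, 0.5090).
Converting back: φ = atan2(z, √(x²+y²)) = 30.60°, λ = atan2(y, x) = -137.32°.

30.60°, -137.32°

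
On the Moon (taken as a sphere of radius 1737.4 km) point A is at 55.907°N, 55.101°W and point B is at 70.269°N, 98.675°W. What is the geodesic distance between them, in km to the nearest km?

715 km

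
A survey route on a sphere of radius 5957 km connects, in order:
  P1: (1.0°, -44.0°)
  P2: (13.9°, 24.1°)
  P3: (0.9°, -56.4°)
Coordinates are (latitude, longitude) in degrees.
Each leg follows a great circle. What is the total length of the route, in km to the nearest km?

Leg P1→P2: central angle 1.1959 rad, distance 7123.8 km.
Leg P2→P3: central angle 1.4061 rad, distance 8376.0 km.
Total: 7123.8 + 8376.0 ≈ 15500 km.

15500 km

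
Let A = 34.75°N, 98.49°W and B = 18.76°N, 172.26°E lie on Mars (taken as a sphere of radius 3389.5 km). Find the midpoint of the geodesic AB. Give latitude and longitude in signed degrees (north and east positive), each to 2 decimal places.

The central angle between A and B is δ = 1.3761 rad.
With f = 0.5, the slerp weights are sin((1−f)δ)/sin δ = 0.6473 and sin(fδ)/sin δ = 0.6473.
Weighted sum of the unit vectors: (0.6473)·(-0.1213,-0.8126,0.5700) + (0.6473)·(-0.9382,0.1275,0.3216) = (-0.6858, -0.4434, 0.5771).
Converting back: φ = atan2(z, √(x²+y²)) = 35.25°, λ = atan2(y, x) = -147.11°.

35.25°, -147.11°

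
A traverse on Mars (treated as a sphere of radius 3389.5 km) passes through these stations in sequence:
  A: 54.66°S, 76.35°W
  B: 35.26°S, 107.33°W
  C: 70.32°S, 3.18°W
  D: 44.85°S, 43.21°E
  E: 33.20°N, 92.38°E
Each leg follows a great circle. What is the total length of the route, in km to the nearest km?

Leg A→B: central angle 0.5036 rad, distance 1707.0 km.
Leg B→C: central angle 1.0743 rad, distance 3641.4 km.
Leg C→D: central angle 0.5939 rad, distance 2013.2 km.
Leg D→E: central angle 1.5691 rad, distance 5318.5 km.
Total: 1707.0 + 3641.4 + 2013.2 + 5318.5 ≈ 12680 km.

12680 km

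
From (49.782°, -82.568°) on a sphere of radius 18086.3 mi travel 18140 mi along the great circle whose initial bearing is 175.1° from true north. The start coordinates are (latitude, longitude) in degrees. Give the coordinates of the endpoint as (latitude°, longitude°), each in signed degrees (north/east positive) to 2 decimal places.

-7.57°, -78.40°

Angular distance δ = d/R = 18140/18086.3 = 1.00297 rad; initial bearing θ = 3.0561 rad.
sin φ₂ = sin φ₁ cos δ + cos φ₁ sin δ cos θ = (0.7636)(0.5378) + (0.6457)(0.8431)(-0.9963) = -0.1317, so φ₂ = -7.57°.
Δλ = atan2(sin θ sin δ cos φ₁, cos δ − sin φ₁ sin φ₂) = atan2(0.0465, 0.6384) = 4.166°.
λ₂ = -82.568° + 4.166° = -78.40°.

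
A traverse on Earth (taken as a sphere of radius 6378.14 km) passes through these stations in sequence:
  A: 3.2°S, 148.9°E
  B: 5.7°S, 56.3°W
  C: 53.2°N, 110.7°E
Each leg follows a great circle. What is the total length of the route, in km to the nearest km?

Leg A→B: central angle 2.6757 rad, distance 17065.8 km.
Leg B→C: central angle 2.2920 rad, distance 14618.9 km.
Total: 17065.8 + 14618.9 ≈ 31685 km.

31685 km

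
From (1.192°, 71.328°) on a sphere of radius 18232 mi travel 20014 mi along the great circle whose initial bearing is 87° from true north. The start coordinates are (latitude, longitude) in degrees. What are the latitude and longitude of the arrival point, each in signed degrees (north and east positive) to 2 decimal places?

Angular distance δ = d/R = 20014/18232 = 1.09774 rad; initial bearing θ = 1.5184 rad.
sin φ₂ = sin φ₁ cos δ + cos φ₁ sin δ cos θ = (0.0208)(0.4556) + (0.9998)(0.8902)(0.0523) = 0.0561, so φ₂ = 3.21°.
Δλ = atan2(sin θ sin δ cos φ₁, cos δ − sin φ₁ sin φ₂) = atan2(0.8888, 0.4544) = 62.919°.
λ₂ = 71.328° + 62.919° = 134.25°.

3.21°, 134.25°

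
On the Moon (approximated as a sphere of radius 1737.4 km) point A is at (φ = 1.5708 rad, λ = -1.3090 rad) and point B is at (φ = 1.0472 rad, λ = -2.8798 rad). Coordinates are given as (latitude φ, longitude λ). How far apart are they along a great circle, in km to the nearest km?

In radians: φ₁ = 1.5708, φ₂ = 1.0472, Δλ = -90.000° = -1.5708 rad.
cos c = sin φ₁ sin φ₂ + cos φ₁ cos φ₂ cos Δλ = (1.0000)(0.8660) + (-0.0000)(0.5000)(-0.0000) = 0.86603,
so c = arccos(0.86603) = 0.52360 rad.
Distance = R·c = 1737.4 × 0.5236 ≈ 910 km.

910 km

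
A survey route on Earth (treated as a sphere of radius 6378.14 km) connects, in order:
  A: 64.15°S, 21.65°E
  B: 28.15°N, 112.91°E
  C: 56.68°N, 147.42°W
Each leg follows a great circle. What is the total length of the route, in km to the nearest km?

20864 km

Leg A→B: central angle 2.0186 rad, distance 12875.2 km.
Leg B→C: central angle 1.2526 rad, distance 7989.1 km.
Total: 12875.2 + 7989.1 ≈ 20864 km.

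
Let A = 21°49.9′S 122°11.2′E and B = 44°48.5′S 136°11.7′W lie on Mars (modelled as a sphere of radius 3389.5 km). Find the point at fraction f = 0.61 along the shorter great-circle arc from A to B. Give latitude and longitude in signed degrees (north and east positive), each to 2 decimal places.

The central angle between A and B is δ = 1.4410 rad.
With f = 0.61, the slerp weights are sin((1−f)δ)/sin δ = 0.5374 and sin(fδ)/sin δ = 0.7766.
Weighted sum of the unit vectors: (0.5374)·(-0.4945,0.7856,-0.3719) + (0.7766)·(-0.5120,-0.4911,-0.7047) = (-0.6634, 0.0408, -0.7472).
Converting back: φ = atan2(z, √(x²+y²)) = -48.35°, λ = atan2(y, x) = 176.48°.

-48.35°, 176.48°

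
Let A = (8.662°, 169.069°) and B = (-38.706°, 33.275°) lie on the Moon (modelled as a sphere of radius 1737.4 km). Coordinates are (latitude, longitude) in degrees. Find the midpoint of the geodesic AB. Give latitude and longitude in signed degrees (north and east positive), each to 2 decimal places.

-34.41°, 117.34°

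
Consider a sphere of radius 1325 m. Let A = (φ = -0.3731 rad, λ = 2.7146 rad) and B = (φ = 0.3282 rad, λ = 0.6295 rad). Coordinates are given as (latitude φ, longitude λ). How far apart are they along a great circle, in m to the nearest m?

2855 m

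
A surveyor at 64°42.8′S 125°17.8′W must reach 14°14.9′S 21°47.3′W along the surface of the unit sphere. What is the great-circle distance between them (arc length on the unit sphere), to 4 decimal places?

1.4446

Let φ₁ = -1.1295 rad, φ₂ = -0.2487 rad, and Δλ = 1.8066 rad.
Haversine: a = sin²(Δφ/2) + cos φ₁ cos φ₂ sin²(Δλ/2) = 0.1817 + (0.4271)(0.9692)(0.6168) = 0.43708.
Central angle c = 2·arcsin(√a) = 1.44463 rad.
On the unit sphere the arc length equals the central angle: 1.4446.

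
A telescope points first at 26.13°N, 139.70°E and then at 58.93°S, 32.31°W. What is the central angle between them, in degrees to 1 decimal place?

146.7°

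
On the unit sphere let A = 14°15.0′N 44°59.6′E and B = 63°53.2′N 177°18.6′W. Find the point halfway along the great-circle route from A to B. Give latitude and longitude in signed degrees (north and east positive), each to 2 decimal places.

58.23°, 69.71°

The central angle between A and B is δ = 1.6654 rad.
With f = 0.5, the slerp weights are sin((1−f)δ)/sin δ = 0.7431 and sin(fδ)/sin δ = 0.7431.
Weighted sum of the unit vectors: (0.7431)·(0.6854,0.6853,0.2462) + (0.7431)·(-0.4397,-0.0207,0.8979) = (0.1826, 0.4939, 0.8501).
Converting back: φ = atan2(z, √(x²+y²)) = 58.23°, λ = atan2(y, x) = 69.71°.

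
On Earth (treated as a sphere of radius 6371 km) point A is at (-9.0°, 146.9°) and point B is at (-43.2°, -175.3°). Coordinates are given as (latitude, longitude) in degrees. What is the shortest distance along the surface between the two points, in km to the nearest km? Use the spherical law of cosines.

With latitudes φ₁ = -9.000°, φ₂ = -43.200° and longitude difference Δλ = 37.800°:
cos c = sin φ₁ sin φ₂ + cos φ₁ cos φ₂ cos Δλ = (-0.1564)(-0.6845) + (0.9877)(0.7290)(0.7902) = 0.67599,
so c = arccos(0.67599) = 0.82848 rad.
Distance = R·c = 6371 × 0.8285 ≈ 5278 km.

5278 km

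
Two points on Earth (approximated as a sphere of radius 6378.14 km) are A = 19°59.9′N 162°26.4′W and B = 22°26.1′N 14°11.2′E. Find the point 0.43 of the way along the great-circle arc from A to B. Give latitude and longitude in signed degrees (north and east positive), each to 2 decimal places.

78.33°, -142.49°

The central angle between A and B is δ = 2.3988 rad.
With f = 0.43, the slerp weights are sin((1−f)δ)/sin δ = 1.4480 and sin(fδ)/sin δ = 1.2686.
Weighted sum of the unit vectors: (1.4480)·(-0.8959,-0.2835,0.3420) + (1.2686)·(0.8961,0.2265,0.3816) = (-0.1604, -0.1231, 0.9793).
Converting back: φ = atan2(z, √(x²+y²)) = 78.33°, λ = atan2(y, x) = -142.49°.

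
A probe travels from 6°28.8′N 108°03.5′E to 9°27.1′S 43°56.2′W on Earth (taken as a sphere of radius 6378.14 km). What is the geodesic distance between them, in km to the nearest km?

16933 km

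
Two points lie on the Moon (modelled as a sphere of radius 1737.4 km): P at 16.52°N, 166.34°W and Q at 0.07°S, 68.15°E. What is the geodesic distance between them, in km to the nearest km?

3756 km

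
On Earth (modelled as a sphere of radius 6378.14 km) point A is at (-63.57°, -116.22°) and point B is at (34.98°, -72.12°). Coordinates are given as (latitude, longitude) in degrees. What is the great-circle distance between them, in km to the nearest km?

11640 km

With latitudes φ₁ = -63.570°, φ₂ = 34.980° and longitude difference Δλ = 44.100°:
cos c = sin φ₁ sin φ₂ + cos φ₁ cos φ₂ cos Δλ = (-0.8955)(0.5733) + (0.4451)(0.8194)(0.7181) = -0.25147,
so c = arccos(-0.25147) = 1.82500 rad.
Distance = R·c = 6378.14 × 1.8250 ≈ 11640 km.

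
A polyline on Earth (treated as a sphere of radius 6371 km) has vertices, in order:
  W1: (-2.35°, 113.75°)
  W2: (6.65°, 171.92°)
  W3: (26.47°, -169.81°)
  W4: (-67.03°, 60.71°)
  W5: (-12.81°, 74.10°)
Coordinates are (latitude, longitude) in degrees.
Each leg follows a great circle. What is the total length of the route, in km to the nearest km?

Leg W1→W2: central angle 1.0255 rad, distance 6533.5 km.
Leg W2→W3: central angle 0.4603 rad, distance 2932.3 km.
Leg W3→W4: central angle 2.2556 rad, distance 14370.3 km.
Leg W4→W5: central angle 0.9590 rad, distance 6109.9 km.
Total: 6533.5 + 2932.3 + 14370.3 + 6109.9 ≈ 29946 km.

29946 km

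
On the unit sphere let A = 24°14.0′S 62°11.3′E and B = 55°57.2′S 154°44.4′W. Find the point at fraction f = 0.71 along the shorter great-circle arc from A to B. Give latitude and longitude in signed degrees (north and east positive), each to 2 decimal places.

-71.96°, 151.02°

Central angle δ = 1.6389 rad. Interpolating on the sphere with fraction f = 0.71:
P = [sin((1−f)δ)·A + sin(fδ)·B] / sin δ = 0.4586·A + 0.9204·B in Cartesian coordinates,
giving P = (-0.2709, 0.1500, -0.9508), i.e. latitude -71.96°, longitude 151.02°.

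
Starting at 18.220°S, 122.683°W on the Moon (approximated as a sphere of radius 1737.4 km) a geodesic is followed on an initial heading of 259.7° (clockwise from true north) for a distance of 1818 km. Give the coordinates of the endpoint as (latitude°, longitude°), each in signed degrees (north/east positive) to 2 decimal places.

-17.67°, 173.96°

Angular distance δ = d/R = 1818/1737.4 = 1.04639 rad; initial bearing θ = 4.5326 rad.
sin φ₂ = sin φ₁ cos δ + cos φ₁ sin δ cos θ = (-0.3127)(0.5007) + (0.9499)(0.8656)(-0.1788) = -0.3036, so φ₂ = -17.67°.
Δλ = atan2(sin θ sin δ cos φ₁, cos δ − sin φ₁ sin φ₂) = atan2(-0.8090, 0.4058) = -63.362°.
λ₂ = -122.683° − 63.362° = -186.04° → 173.96° after wrapping to (−180°, 180°].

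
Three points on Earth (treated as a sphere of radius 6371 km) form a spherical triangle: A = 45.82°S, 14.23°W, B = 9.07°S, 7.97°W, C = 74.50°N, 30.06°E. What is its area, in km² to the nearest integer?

1490180 km²

Side lengths (central angles): a = 1.5148, b = 2.1625, c = 0.6482 rad; semiperimeter s = 2.1628.
By l'Huilier's theorem, tan(E/4) = √[tan(s/2) tan((s−a)/2) tan((s−b)/2) tan((s−c)/2)], giving spherical excess E = 0.0367 rad.
Area = E·R² = 0.0367 × (6371)² ≈ 1490180 km².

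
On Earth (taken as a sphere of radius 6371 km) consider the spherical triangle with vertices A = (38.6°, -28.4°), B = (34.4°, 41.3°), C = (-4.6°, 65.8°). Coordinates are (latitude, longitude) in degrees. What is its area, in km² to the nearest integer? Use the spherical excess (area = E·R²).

10209966 km²

Side lengths (central angles): a = 0.7911, b = 1.6781, c = 0.9567 rad; semiperimeter s = 1.7129.
By l'Huilier's theorem, tan(E/4) = √[tan(s/2) tan((s−a)/2) tan((s−b)/2) tan((s−c)/2)], giving spherical excess E = 0.2515 rad.
Area = E·R² = 0.2515 × (6371)² ≈ 10209966 km².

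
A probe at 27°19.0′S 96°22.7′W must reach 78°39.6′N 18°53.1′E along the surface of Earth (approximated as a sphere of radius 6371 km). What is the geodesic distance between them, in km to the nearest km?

13525 km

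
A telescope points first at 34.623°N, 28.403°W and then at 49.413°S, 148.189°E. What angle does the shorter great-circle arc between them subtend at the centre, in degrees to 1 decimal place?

165.0°

With latitudes φ₁ = 34.623°, φ₂ = -49.413° and longitude difference Δλ = 176.592°:
Haversine: a = sin²(Δφ/2) + cos φ₁ cos φ₂ sin²(Δλ/2) = 0.4480 + (0.8229)(0.6506)(0.9991) = 0.98296.
Central angle c = 2·arcsin(√a) = 2.87978 rad.
So the angular separation is 165.0°.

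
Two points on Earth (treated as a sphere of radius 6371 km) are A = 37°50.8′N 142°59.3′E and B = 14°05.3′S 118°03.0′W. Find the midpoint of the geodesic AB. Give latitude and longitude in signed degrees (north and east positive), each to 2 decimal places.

Central angle δ = 1.8428 rad. Interpolating on the sphere with fraction f = 0.5:
P = [sin((1−f)δ)·A + sin(fδ)·B] / sin δ = 0.8268·A + 0.8268·B in Cartesian coordinates,
giving P = (-0.8985, -0.3147, 0.3060), i.e. latitude 17.82°, longitude -160.70°.

17.82°, -160.70°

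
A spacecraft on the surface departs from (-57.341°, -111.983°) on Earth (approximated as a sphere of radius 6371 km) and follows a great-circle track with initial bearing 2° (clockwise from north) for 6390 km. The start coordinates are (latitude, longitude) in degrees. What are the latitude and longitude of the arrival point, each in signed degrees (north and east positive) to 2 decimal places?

Angular distance δ = d/R = 6390/6371 = 1.00298 rad; initial bearing θ = 0.0349 rad.
sin φ₂ = sin φ₁ cos δ + cos φ₁ sin δ cos θ = (-0.8419)(0.5378) + (0.5396)(0.8431)(0.9994) = 0.0019, so φ₂ = 0.11°.
Δλ = atan2(sin θ sin δ cos φ₁, cos δ − sin φ₁ sin φ₂) = atan2(0.0159, 0.5394) = 1.686°.
λ₂ = -111.983° + 1.686° = -110.30°.

0.11°, -110.30°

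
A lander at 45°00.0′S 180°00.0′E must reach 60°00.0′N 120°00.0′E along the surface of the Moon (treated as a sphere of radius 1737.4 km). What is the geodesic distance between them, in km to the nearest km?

With latitudes φ₁ = -45.000°, φ₂ = 60.000° and longitude difference Δλ = -60.000°:
cos c = sin φ₁ sin φ₂ + cos φ₁ cos φ₂ cos Δλ = (-0.7071)(0.8660) + (0.7071)(0.5000)(0.5000) = -0.43560,
so c = arccos(-0.43560) = 2.02150 rad.
Distance = R·c = 1737.4 × 2.0215 ≈ 3512 km.

3512 km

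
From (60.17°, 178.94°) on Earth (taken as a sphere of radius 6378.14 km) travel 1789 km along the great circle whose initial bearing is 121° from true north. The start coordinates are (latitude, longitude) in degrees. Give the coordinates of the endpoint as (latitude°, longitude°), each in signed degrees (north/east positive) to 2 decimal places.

Angular distance δ = d/R = 1789/6378.14 = 0.28049 rad; initial bearing θ = 2.1118 rad.
sin φ₂ = sin φ₁ cos δ + cos φ₁ sin δ cos θ = (0.8675)(0.9609) + (0.4974)(0.2768)(-0.5150) = 0.7627, so φ₂ = 49.70°.
Δλ = atan2(sin θ sin δ cos φ₁, cos δ − sin φ₁ sin φ₂) = atan2(0.1180, 0.2993) = 21.523°.
λ₂ = 178.940° + 21.523° = 200.46° → -159.54° after wrapping to (−180°, 180°].

49.70°, -159.54°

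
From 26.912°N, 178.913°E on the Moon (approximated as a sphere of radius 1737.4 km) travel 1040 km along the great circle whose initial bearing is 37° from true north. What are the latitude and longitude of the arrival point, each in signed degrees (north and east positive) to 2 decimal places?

50.82°, -148.62°

Angular distance δ = d/R = 1040/1737.4 = 0.59860 rad; initial bearing θ = 0.6458 rad.
sin φ₂ = sin φ₁ cos δ + cos φ₁ sin δ cos θ = (0.4526)(0.8261) + (0.8917)(0.5635)(0.7986) = 0.7752, so φ₂ = 50.82°.
Δλ = atan2(sin θ sin δ cos φ₁, cos δ − sin φ₁ sin φ₂) = atan2(0.3024, 0.4753) = 32.467°.
λ₂ = 178.913° + 32.467° = 211.38° → -148.62° after wrapping to (−180°, 180°].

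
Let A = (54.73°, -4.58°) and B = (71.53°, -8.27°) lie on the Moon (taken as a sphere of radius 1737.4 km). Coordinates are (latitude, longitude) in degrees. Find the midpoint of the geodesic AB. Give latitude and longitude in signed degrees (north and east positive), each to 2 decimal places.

Central angle δ = 0.2945 rad. Interpolating on the sphere with fraction f = 0.5:
P = [sin((1−f)δ)·A + sin(fδ)·B] / sin δ = 0.5055·A + 0.5055·B in Cartesian coordinates,
giving P = (0.4494, -0.0463, 0.8921), i.e. latitude 63.14°, longitude -5.89°.

63.14°, -5.89°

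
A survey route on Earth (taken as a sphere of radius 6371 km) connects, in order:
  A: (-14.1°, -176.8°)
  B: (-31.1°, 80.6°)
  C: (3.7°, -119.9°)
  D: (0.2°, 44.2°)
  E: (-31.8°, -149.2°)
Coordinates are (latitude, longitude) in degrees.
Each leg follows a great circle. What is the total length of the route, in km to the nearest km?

61073 km

Leg A→B: central angle 1.6262 rad, distance 10360.2 km.
Leg B→C: central angle 2.5566 rad, distance 16287.9 km.
Leg C→D: central angle 2.8560 rad, distance 18195.8 km.
Leg D→E: central angle 2.5474 rad, distance 16229.4 km.
Total: 10360.2 + 16287.9 + 18195.8 + 16229.4 ≈ 61073 km.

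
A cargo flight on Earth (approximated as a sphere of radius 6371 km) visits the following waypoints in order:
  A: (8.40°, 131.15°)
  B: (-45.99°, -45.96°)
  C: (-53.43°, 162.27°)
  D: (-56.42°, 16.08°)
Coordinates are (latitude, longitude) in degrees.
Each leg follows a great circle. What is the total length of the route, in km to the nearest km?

Leg A→B: central angle 2.4841 rad, distance 15826.1 km.
Leg B→C: central angle 1.3562 rad, distance 8640.6 km.
Leg C→D: central angle 1.1644 rad, distance 7418.5 km.
Total: 15826.1 + 8640.6 + 7418.5 ≈ 31885 km.

31885 km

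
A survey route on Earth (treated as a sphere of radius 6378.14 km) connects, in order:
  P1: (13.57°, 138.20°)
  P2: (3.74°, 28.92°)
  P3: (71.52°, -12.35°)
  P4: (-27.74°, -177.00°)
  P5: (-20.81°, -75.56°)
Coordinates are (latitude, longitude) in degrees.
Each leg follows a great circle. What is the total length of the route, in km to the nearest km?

45157 km

Leg P1→P2: central angle 1.8807 rad, distance 11995.4 km.
Leg P2→P3: central angle 1.2665 rad, distance 8078.1 km.
Leg P3→P4: central angle 2.3631 rad, distance 15072.4 km.
Leg P4→P5: central angle 1.5695 rad, distance 10010.7 km.
Total: 11995.4 + 8078.1 + 15072.4 + 10010.7 ≈ 45157 km.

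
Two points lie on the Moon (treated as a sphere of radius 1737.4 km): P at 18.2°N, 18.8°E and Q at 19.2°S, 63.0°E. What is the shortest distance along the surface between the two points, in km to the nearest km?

1737 km

In radians: φ₁ = 0.3176, φ₂ = -0.3351, Δλ = 44.200° = 0.7714 rad.
cos c = sin φ₁ sin φ₂ + cos φ₁ cos φ₂ cos Δλ = (0.3123)(-0.3289) + (0.9500)(0.9444)(0.7169) = 0.54045,
so c = arccos(0.54045) = 0.99983 rad.
Distance = R·c = 1737.4 × 0.9998 ≈ 1737 km.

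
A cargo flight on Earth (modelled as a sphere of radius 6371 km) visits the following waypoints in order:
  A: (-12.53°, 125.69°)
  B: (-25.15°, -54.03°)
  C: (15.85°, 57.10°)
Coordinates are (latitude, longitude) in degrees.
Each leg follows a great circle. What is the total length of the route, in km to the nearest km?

28664 km

Leg A→B: central angle 2.4839 rad, distance 15825.2 km.
Leg B→C: central angle 2.0153 rad, distance 12839.2 km.
Total: 15825.2 + 12839.2 ≈ 28664 km.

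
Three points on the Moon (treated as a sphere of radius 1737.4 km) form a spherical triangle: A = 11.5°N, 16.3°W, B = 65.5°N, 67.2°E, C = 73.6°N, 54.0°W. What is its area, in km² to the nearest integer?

1265790 km²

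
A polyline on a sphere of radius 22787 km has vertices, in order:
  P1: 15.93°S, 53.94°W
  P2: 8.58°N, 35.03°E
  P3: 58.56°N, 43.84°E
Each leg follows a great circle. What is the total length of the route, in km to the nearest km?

56395 km

Leg P1→P2: central angle 1.5947 rad, distance 36337.4 km.
Leg P2→P3: central angle 0.8802 rad, distance 20057.9 km.
Total: 36337.4 + 20057.9 ≈ 56395 km.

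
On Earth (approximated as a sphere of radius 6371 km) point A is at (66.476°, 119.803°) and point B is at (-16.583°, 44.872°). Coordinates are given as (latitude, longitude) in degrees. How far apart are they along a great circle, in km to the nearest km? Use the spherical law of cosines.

In radians: φ₁ = 1.1602, φ₂ = -0.2894, Δλ = -74.931° = -1.3078 rad.
cos c = sin φ₁ sin φ₂ + cos φ₁ cos φ₂ cos Δλ = (0.9169)(-0.2854) + (0.3991)(0.9584)(0.2600) = -0.16223,
so c = arccos(-0.16223) = 1.73375 rad.
Distance = R·c = 6371 × 1.7337 ≈ 11046 km.

11046 km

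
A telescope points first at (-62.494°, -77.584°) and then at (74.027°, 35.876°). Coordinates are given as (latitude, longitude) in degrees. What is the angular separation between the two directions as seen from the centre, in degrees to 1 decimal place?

In radians: φ₁ = -1.0907, φ₂ = 1.2920, Δλ = 113.460° = 1.9803 rad.
Haversine: a = sin²(Δφ/2) + cos φ₁ cos φ₂ sin²(Δλ/2) = 0.8628 + (0.4618)(0.2752)(0.6991) = 0.95166.
Central angle c = 2·arcsin(√a) = 2.69823 rad.
So the angular separation is 154.6°.

154.6°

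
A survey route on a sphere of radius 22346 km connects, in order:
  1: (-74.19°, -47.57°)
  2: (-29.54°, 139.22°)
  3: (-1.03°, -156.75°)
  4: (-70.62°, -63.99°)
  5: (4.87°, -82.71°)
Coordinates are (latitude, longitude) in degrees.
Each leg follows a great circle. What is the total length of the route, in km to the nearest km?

Leg 1→2: central angle 1.3295 rad, distance 29707.9 km.
Leg 2→3: central angle 1.1704 rad, distance 26153.8 km.
Leg 3→4: central angle 1.5698 rad, distance 35079.1 km.
Leg 4→5: central angle 1.3356 rad, distance 29844.8 km.
Total: 29707.9 + 26153.8 + 35079.1 + 29844.8 ≈ 120786 km.

120786 km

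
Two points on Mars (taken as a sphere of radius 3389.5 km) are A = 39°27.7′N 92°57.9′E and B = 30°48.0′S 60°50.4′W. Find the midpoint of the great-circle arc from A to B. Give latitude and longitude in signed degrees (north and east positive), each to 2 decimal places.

18.04°, 3.16°

The central angle between A and B is δ = 2.7401 rad.
With f = 0.5, the slerp weights are sin((1−f)δ)/sin δ = 2.5076 and sin(fδ)/sin δ = 2.5076.
Weighted sum of the unit vectors: (2.5076)·(-0.0399,0.7710,0.6356) + (2.5076)·(0.4185,-0.7501,-0.5120) = (0.9494, 0.0525, 0.3097).
Converting back: φ = atan2(z, √(x²+y²)) = 18.04°, λ = atan2(y, x) = 3.16°.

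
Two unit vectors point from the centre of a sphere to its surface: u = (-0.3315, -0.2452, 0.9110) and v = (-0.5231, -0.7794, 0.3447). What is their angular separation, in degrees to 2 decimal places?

u·v = 0.6785; |u| = 1.0000, |v| = 1.0000.
cos θ = (u·v)/(|u||v|) = 0.6786, so θ = 47.27°.

47.27°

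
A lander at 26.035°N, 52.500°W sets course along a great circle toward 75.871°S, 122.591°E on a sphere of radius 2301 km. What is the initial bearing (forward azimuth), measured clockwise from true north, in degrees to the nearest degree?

178°

Δλ = 175.091° = 3.0559 rad.
y = sin Δλ · cos φ₂ = (0.0856)(0.2441) = 0.0209
x = cos φ₁ sin φ₂ − sin φ₁ cos φ₂ cos Δλ = (0.8985)(-0.9697) − (0.4389)(0.2441)(-0.9963) = -0.7646
θ = atan2(y, x) = 178.44°, so the bearing is 178°.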